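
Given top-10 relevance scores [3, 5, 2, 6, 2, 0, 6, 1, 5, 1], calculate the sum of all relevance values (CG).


Cumulative Gain = sum of relevance scores
Position 1: rel=3, running sum=3
Position 2: rel=5, running sum=8
Position 3: rel=2, running sum=10
Position 4: rel=6, running sum=16
Position 5: rel=2, running sum=18
Position 6: rel=0, running sum=18
Position 7: rel=6, running sum=24
Position 8: rel=1, running sum=25
Position 9: rel=5, running sum=30
Position 10: rel=1, running sum=31
CG = 31

31


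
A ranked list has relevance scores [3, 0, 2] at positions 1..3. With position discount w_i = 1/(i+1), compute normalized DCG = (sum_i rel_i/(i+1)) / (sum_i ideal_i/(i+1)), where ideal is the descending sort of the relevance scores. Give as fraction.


Position discount weights w_i = 1/(i+1) for i=1..3:
Weights = [1/2, 1/3, 1/4]
Actual relevance: [3, 0, 2]
DCG = 3/2 + 0/3 + 2/4 = 2
Ideal relevance (sorted desc): [3, 2, 0]
Ideal DCG = 3/2 + 2/3 + 0/4 = 13/6
nDCG = DCG / ideal_DCG = 2 / 13/6 = 12/13

12/13


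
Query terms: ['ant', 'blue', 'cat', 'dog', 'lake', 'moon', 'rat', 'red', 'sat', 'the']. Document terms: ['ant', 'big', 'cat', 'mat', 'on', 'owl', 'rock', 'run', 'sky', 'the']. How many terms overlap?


Query terms: ['ant', 'blue', 'cat', 'dog', 'lake', 'moon', 'rat', 'red', 'sat', 'the']
Document terms: ['ant', 'big', 'cat', 'mat', 'on', 'owl', 'rock', 'run', 'sky', 'the']
Common terms: ['ant', 'cat', 'the']
Overlap count = 3

3


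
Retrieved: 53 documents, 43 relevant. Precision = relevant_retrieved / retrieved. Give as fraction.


Precision = relevant_retrieved / total_retrieved
= 43 / 53
= 43 / (43 + 10)
= 43/53

43/53


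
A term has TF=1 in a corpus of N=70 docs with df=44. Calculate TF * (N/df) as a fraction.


TF * (N/df)
= 1 * (70/44)
= 1 * 35/22
= 35/22

35/22


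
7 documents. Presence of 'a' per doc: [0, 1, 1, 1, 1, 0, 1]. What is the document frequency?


Checking each document for 'a':
Doc 1: absent
Doc 2: present
Doc 3: present
Doc 4: present
Doc 5: present
Doc 6: absent
Doc 7: present
df = sum of presences = 0 + 1 + 1 + 1 + 1 + 0 + 1 = 5

5


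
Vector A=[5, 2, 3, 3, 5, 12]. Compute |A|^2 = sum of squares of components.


|A|^2 = sum of squared components
A[0]^2 = 5^2 = 25
A[1]^2 = 2^2 = 4
A[2]^2 = 3^2 = 9
A[3]^2 = 3^2 = 9
A[4]^2 = 5^2 = 25
A[5]^2 = 12^2 = 144
Sum = 25 + 4 + 9 + 9 + 25 + 144 = 216

216


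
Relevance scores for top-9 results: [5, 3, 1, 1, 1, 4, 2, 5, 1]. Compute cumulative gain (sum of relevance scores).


Cumulative Gain = sum of relevance scores
Position 1: rel=5, running sum=5
Position 2: rel=3, running sum=8
Position 3: rel=1, running sum=9
Position 4: rel=1, running sum=10
Position 5: rel=1, running sum=11
Position 6: rel=4, running sum=15
Position 7: rel=2, running sum=17
Position 8: rel=5, running sum=22
Position 9: rel=1, running sum=23
CG = 23

23


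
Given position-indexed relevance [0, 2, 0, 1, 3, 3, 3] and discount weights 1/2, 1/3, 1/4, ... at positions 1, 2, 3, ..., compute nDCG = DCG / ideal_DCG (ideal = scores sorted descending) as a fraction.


Position discount weights w_i = 1/(i+1) for i=1..7:
Weights = [1/2, 1/3, 1/4, 1/5, 1/6, 1/7, 1/8]
Actual relevance: [0, 2, 0, 1, 3, 3, 3]
DCG = 0/2 + 2/3 + 0/4 + 1/5 + 3/6 + 3/7 + 3/8 = 1823/840
Ideal relevance (sorted desc): [3, 3, 3, 2, 1, 0, 0]
Ideal DCG = 3/2 + 3/3 + 3/4 + 2/5 + 1/6 + 0/7 + 0/8 = 229/60
nDCG = DCG / ideal_DCG = 1823/840 / 229/60 = 1823/3206

1823/3206


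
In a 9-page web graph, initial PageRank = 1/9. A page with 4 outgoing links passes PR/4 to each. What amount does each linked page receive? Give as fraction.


Initial PR = 1/9 = 1/9
Outlinks = 4
Contribution per link = PR / outlinks
= 1/9 / 4
= 1/36

1/36


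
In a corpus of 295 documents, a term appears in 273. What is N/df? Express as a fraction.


IDF ratio = N / df
= 295 / 273
= 295/273

295/273


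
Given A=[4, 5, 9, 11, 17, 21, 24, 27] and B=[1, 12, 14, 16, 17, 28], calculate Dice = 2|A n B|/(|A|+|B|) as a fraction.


A intersect B = [17]
|A intersect B| = 1
|A| = 8, |B| = 6
Dice = 2*1 / (8+6)
= 2 / 14 = 1/7

1/7


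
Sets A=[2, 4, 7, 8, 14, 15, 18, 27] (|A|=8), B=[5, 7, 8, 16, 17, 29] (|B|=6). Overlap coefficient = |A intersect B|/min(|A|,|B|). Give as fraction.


A intersect B = [7, 8]
|A intersect B| = 2
min(|A|, |B|) = min(8, 6) = 6
Overlap = 2 / 6 = 1/3

1/3


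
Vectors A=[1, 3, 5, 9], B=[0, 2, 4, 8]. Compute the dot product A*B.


Dot product = sum of element-wise products
A[0]*B[0] = 1*0 = 0
A[1]*B[1] = 3*2 = 6
A[2]*B[2] = 5*4 = 20
A[3]*B[3] = 9*8 = 72
Sum = 0 + 6 + 20 + 72 = 98

98


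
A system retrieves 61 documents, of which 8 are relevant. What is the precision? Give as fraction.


Precision = relevant_retrieved / total_retrieved
= 8 / 61
= 8 / (8 + 53)
= 8/61

8/61


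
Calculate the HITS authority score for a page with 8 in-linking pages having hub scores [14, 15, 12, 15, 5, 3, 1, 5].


Authority = sum of hub scores of in-linkers
In-link 1: hub score = 14
In-link 2: hub score = 15
In-link 3: hub score = 12
In-link 4: hub score = 15
In-link 5: hub score = 5
In-link 6: hub score = 3
In-link 7: hub score = 1
In-link 8: hub score = 5
Authority = 14 + 15 + 12 + 15 + 5 + 3 + 1 + 5 = 70

70


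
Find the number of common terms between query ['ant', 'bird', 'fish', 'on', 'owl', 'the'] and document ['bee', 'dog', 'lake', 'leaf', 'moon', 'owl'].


Query terms: ['ant', 'bird', 'fish', 'on', 'owl', 'the']
Document terms: ['bee', 'dog', 'lake', 'leaf', 'moon', 'owl']
Common terms: ['owl']
Overlap count = 1

1


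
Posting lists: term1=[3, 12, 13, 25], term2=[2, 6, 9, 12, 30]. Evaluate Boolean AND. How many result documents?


Boolean AND: find intersection of posting lists
term1 docs: [3, 12, 13, 25]
term2 docs: [2, 6, 9, 12, 30]
Intersection: [12]
|intersection| = 1

1


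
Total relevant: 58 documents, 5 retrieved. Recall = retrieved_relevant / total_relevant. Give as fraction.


Recall = retrieved_relevant / total_relevant
= 5 / 58
= 5 / (5 + 53)
= 5/58

5/58


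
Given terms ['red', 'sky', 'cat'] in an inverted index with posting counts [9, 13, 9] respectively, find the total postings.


Summing posting list sizes:
'red': 9 postings
'sky': 13 postings
'cat': 9 postings
Total = 9 + 13 + 9 = 31

31


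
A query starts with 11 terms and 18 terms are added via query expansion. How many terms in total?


Original terms: 11
Expansion terms: 18
Total = 11 + 18 = 29

29


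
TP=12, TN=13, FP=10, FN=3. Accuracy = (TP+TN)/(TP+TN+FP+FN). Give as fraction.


Accuracy = (TP + TN) / (TP + TN + FP + FN)
TP + TN = 12 + 13 = 25
Total = 12 + 13 + 10 + 3 = 38
Accuracy = 25 / 38 = 25/38

25/38


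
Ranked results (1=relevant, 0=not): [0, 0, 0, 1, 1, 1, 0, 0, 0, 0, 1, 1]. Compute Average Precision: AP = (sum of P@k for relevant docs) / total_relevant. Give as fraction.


Computing P@k for each relevant position:
Position 1: not relevant
Position 2: not relevant
Position 3: not relevant
Position 4: relevant, P@4 = 1/4 = 1/4
Position 5: relevant, P@5 = 2/5 = 2/5
Position 6: relevant, P@6 = 3/6 = 1/2
Position 7: not relevant
Position 8: not relevant
Position 9: not relevant
Position 10: not relevant
Position 11: relevant, P@11 = 4/11 = 4/11
Position 12: relevant, P@12 = 5/12 = 5/12
Sum of P@k = 1/4 + 2/5 + 1/2 + 4/11 + 5/12 = 637/330
AP = 637/330 / 5 = 637/1650

637/1650


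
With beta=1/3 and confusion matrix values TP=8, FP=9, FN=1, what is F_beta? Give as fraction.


P = TP/(TP+FP) = 8/17 = 8/17
R = TP/(TP+FN) = 8/9 = 8/9
beta^2 = 1/3^2 = 1/9
(1 + beta^2) = 10/9
Numerator = (1+beta^2)*P*R = 640/1377
Denominator = beta^2*P + R = 8/153 + 8/9 = 16/17
F_beta = 40/81

40/81


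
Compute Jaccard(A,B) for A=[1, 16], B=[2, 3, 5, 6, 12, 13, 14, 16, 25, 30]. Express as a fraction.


A intersect B = [16]
|A intersect B| = 1
A union B = [1, 2, 3, 5, 6, 12, 13, 14, 16, 25, 30]
|A union B| = 11
Jaccard = 1/11 = 1/11

1/11


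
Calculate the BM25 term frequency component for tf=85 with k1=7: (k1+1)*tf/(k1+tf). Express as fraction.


BM25 TF component = (k1+1)*tf / (k1+tf)
k1 = 7, tf = 85
Numerator = (7+1)*85 = 680
Denominator = 7 + 85 = 92
= 680/92 = 170/23

170/23


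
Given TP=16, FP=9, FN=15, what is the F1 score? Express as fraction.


F1 = 2 * P * R / (P + R)
P = TP/(TP+FP) = 16/25 = 16/25
R = TP/(TP+FN) = 16/31 = 16/31
2 * P * R = 2 * 16/25 * 16/31 = 512/775
P + R = 16/25 + 16/31 = 896/775
F1 = 512/775 / 896/775 = 4/7

4/7


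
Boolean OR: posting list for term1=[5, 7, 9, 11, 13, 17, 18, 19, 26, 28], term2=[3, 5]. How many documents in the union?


Boolean OR: find union of posting lists
term1 docs: [5, 7, 9, 11, 13, 17, 18, 19, 26, 28]
term2 docs: [3, 5]
Union: [3, 5, 7, 9, 11, 13, 17, 18, 19, 26, 28]
|union| = 11

11


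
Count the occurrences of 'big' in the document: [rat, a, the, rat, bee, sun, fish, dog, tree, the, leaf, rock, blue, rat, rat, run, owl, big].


Document has 18 words
Scanning for 'big':
Found at positions: [17]
Count = 1

1


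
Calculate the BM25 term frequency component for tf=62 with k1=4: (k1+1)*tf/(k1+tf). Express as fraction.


BM25 TF component = (k1+1)*tf / (k1+tf)
k1 = 4, tf = 62
Numerator = (4+1)*62 = 310
Denominator = 4 + 62 = 66
= 310/66 = 155/33

155/33


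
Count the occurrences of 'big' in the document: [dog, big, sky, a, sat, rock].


Document has 6 words
Scanning for 'big':
Found at positions: [1]
Count = 1

1


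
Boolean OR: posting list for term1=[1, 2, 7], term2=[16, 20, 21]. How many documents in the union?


Boolean OR: find union of posting lists
term1 docs: [1, 2, 7]
term2 docs: [16, 20, 21]
Union: [1, 2, 7, 16, 20, 21]
|union| = 6

6


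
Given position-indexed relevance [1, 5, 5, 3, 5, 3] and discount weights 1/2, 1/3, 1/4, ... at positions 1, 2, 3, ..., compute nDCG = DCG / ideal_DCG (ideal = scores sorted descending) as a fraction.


Position discount weights w_i = 1/(i+1) for i=1..6:
Weights = [1/2, 1/3, 1/4, 1/5, 1/6, 1/7]
Actual relevance: [1, 5, 5, 3, 5, 3]
DCG = 1/2 + 5/3 + 5/4 + 3/5 + 5/6 + 3/7 = 739/140
Ideal relevance (sorted desc): [5, 5, 5, 3, 3, 1]
Ideal DCG = 5/2 + 5/3 + 5/4 + 3/5 + 3/6 + 1/7 = 2797/420
nDCG = DCG / ideal_DCG = 739/140 / 2797/420 = 2217/2797

2217/2797


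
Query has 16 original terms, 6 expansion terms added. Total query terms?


Original terms: 16
Expansion terms: 6
Total = 16 + 6 = 22

22


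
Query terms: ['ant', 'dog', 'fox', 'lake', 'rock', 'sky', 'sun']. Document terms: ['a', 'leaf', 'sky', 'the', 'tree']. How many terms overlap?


Query terms: ['ant', 'dog', 'fox', 'lake', 'rock', 'sky', 'sun']
Document terms: ['a', 'leaf', 'sky', 'the', 'tree']
Common terms: ['sky']
Overlap count = 1

1


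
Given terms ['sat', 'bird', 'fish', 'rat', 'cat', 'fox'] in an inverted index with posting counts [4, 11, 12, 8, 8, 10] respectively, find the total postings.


Summing posting list sizes:
'sat': 4 postings
'bird': 11 postings
'fish': 12 postings
'rat': 8 postings
'cat': 8 postings
'fox': 10 postings
Total = 4 + 11 + 12 + 8 + 8 + 10 = 53

53


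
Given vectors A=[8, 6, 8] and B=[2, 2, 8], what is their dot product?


Dot product = sum of element-wise products
A[0]*B[0] = 8*2 = 16
A[1]*B[1] = 6*2 = 12
A[2]*B[2] = 8*8 = 64
Sum = 16 + 12 + 64 = 92

92


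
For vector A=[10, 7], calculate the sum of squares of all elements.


|A|^2 = sum of squared components
A[0]^2 = 10^2 = 100
A[1]^2 = 7^2 = 49
Sum = 100 + 49 = 149

149


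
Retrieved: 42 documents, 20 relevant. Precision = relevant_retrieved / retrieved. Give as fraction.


Precision = relevant_retrieved / total_retrieved
= 20 / 42
= 20 / (20 + 22)
= 10/21

10/21


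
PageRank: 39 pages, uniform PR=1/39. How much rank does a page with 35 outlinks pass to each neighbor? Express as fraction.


Initial PR = 1/39 = 1/39
Outlinks = 35
Contribution per link = PR / outlinks
= 1/39 / 35
= 1/1365

1/1365


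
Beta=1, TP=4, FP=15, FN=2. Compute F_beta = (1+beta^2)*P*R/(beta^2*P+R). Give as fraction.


P = TP/(TP+FP) = 4/19 = 4/19
R = TP/(TP+FN) = 4/6 = 2/3
beta^2 = 1^2 = 1
(1 + beta^2) = 2
Numerator = (1+beta^2)*P*R = 16/57
Denominator = beta^2*P + R = 4/19 + 2/3 = 50/57
F_beta = 8/25

8/25


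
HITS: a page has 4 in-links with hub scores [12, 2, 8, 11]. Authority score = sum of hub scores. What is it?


Authority = sum of hub scores of in-linkers
In-link 1: hub score = 12
In-link 2: hub score = 2
In-link 3: hub score = 8
In-link 4: hub score = 11
Authority = 12 + 2 + 8 + 11 = 33

33


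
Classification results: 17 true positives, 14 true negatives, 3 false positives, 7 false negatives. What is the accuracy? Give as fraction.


Accuracy = (TP + TN) / (TP + TN + FP + FN)
TP + TN = 17 + 14 = 31
Total = 17 + 14 + 3 + 7 = 41
Accuracy = 31 / 41 = 31/41

31/41


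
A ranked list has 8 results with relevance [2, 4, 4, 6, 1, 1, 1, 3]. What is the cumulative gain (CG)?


Cumulative Gain = sum of relevance scores
Position 1: rel=2, running sum=2
Position 2: rel=4, running sum=6
Position 3: rel=4, running sum=10
Position 4: rel=6, running sum=16
Position 5: rel=1, running sum=17
Position 6: rel=1, running sum=18
Position 7: rel=1, running sum=19
Position 8: rel=3, running sum=22
CG = 22

22


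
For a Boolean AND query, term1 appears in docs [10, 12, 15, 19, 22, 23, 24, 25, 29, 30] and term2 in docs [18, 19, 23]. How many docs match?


Boolean AND: find intersection of posting lists
term1 docs: [10, 12, 15, 19, 22, 23, 24, 25, 29, 30]
term2 docs: [18, 19, 23]
Intersection: [19, 23]
|intersection| = 2

2


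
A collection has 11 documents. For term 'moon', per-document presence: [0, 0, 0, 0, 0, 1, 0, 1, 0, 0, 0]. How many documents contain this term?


Checking each document for 'moon':
Doc 1: absent
Doc 2: absent
Doc 3: absent
Doc 4: absent
Doc 5: absent
Doc 6: present
Doc 7: absent
Doc 8: present
Doc 9: absent
Doc 10: absent
Doc 11: absent
df = sum of presences = 0 + 0 + 0 + 0 + 0 + 1 + 0 + 1 + 0 + 0 + 0 = 2

2


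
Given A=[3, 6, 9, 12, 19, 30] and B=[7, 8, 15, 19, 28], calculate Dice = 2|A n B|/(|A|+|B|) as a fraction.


A intersect B = [19]
|A intersect B| = 1
|A| = 6, |B| = 5
Dice = 2*1 / (6+5)
= 2 / 11 = 2/11

2/11


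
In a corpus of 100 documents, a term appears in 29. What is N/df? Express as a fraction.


IDF ratio = N / df
= 100 / 29
= 100/29

100/29


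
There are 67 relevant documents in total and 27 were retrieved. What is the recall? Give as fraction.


Recall = retrieved_relevant / total_relevant
= 27 / 67
= 27 / (27 + 40)
= 27/67

27/67


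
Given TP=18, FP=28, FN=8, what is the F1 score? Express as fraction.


F1 = 2 * P * R / (P + R)
P = TP/(TP+FP) = 18/46 = 9/23
R = TP/(TP+FN) = 18/26 = 9/13
2 * P * R = 2 * 9/23 * 9/13 = 162/299
P + R = 9/23 + 9/13 = 324/299
F1 = 162/299 / 324/299 = 1/2

1/2


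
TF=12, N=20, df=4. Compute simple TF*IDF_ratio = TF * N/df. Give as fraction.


TF * (N/df)
= 12 * (20/4)
= 12 * 5
= 60

60


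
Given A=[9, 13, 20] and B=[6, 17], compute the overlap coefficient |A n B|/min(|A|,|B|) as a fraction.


A intersect B = []
|A intersect B| = 0
min(|A|, |B|) = min(3, 2) = 2
Overlap = 0 / 2 = 0

0


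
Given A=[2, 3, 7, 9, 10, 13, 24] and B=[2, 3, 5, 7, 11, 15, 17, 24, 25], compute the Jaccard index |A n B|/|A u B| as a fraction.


A intersect B = [2, 3, 7, 24]
|A intersect B| = 4
A union B = [2, 3, 5, 7, 9, 10, 11, 13, 15, 17, 24, 25]
|A union B| = 12
Jaccard = 4/12 = 1/3

1/3


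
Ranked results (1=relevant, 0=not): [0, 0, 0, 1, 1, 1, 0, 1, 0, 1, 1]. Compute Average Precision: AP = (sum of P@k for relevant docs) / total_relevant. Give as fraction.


Computing P@k for each relevant position:
Position 1: not relevant
Position 2: not relevant
Position 3: not relevant
Position 4: relevant, P@4 = 1/4 = 1/4
Position 5: relevant, P@5 = 2/5 = 2/5
Position 6: relevant, P@6 = 3/6 = 1/2
Position 7: not relevant
Position 8: relevant, P@8 = 4/8 = 1/2
Position 9: not relevant
Position 10: relevant, P@10 = 5/10 = 1/2
Position 11: relevant, P@11 = 6/11 = 6/11
Sum of P@k = 1/4 + 2/5 + 1/2 + 1/2 + 1/2 + 6/11 = 593/220
AP = 593/220 / 6 = 593/1320

593/1320


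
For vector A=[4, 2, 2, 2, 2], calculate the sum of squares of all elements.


|A|^2 = sum of squared components
A[0]^2 = 4^2 = 16
A[1]^2 = 2^2 = 4
A[2]^2 = 2^2 = 4
A[3]^2 = 2^2 = 4
A[4]^2 = 2^2 = 4
Sum = 16 + 4 + 4 + 4 + 4 = 32

32


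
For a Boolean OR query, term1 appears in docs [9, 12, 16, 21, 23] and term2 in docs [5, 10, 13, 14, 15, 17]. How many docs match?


Boolean OR: find union of posting lists
term1 docs: [9, 12, 16, 21, 23]
term2 docs: [5, 10, 13, 14, 15, 17]
Union: [5, 9, 10, 12, 13, 14, 15, 16, 17, 21, 23]
|union| = 11

11


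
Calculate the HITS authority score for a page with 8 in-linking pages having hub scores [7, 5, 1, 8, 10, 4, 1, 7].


Authority = sum of hub scores of in-linkers
In-link 1: hub score = 7
In-link 2: hub score = 5
In-link 3: hub score = 1
In-link 4: hub score = 8
In-link 5: hub score = 10
In-link 6: hub score = 4
In-link 7: hub score = 1
In-link 8: hub score = 7
Authority = 7 + 5 + 1 + 8 + 10 + 4 + 1 + 7 = 43

43


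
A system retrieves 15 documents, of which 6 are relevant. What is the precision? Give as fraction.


Precision = relevant_retrieved / total_retrieved
= 6 / 15
= 6 / (6 + 9)
= 2/5

2/5


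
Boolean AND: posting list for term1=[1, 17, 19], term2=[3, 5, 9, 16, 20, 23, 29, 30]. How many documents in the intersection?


Boolean AND: find intersection of posting lists
term1 docs: [1, 17, 19]
term2 docs: [3, 5, 9, 16, 20, 23, 29, 30]
Intersection: []
|intersection| = 0

0


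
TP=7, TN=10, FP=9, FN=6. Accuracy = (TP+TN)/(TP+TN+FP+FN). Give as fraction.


Accuracy = (TP + TN) / (TP + TN + FP + FN)
TP + TN = 7 + 10 = 17
Total = 7 + 10 + 9 + 6 = 32
Accuracy = 17 / 32 = 17/32

17/32


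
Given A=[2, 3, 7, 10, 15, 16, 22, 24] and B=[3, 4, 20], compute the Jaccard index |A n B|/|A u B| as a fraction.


A intersect B = [3]
|A intersect B| = 1
A union B = [2, 3, 4, 7, 10, 15, 16, 20, 22, 24]
|A union B| = 10
Jaccard = 1/10 = 1/10

1/10


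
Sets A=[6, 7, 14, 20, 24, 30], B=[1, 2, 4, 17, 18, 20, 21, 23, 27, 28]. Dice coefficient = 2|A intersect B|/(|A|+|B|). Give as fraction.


A intersect B = [20]
|A intersect B| = 1
|A| = 6, |B| = 10
Dice = 2*1 / (6+10)
= 2 / 16 = 1/8

1/8


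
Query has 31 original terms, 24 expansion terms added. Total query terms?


Original terms: 31
Expansion terms: 24
Total = 31 + 24 = 55

55


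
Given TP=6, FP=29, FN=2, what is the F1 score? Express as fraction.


F1 = 2 * P * R / (P + R)
P = TP/(TP+FP) = 6/35 = 6/35
R = TP/(TP+FN) = 6/8 = 3/4
2 * P * R = 2 * 6/35 * 3/4 = 9/35
P + R = 6/35 + 3/4 = 129/140
F1 = 9/35 / 129/140 = 12/43

12/43


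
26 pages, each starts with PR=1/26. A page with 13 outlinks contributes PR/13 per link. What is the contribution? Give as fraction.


Initial PR = 1/26 = 1/26
Outlinks = 13
Contribution per link = PR / outlinks
= 1/26 / 13
= 1/338

1/338


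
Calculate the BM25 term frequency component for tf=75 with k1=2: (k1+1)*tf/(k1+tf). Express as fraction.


BM25 TF component = (k1+1)*tf / (k1+tf)
k1 = 2, tf = 75
Numerator = (2+1)*75 = 225
Denominator = 2 + 75 = 77
= 225/77 = 225/77

225/77


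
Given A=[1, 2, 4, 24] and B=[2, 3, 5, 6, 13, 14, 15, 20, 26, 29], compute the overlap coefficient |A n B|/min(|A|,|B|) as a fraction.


A intersect B = [2]
|A intersect B| = 1
min(|A|, |B|) = min(4, 10) = 4
Overlap = 1 / 4 = 1/4

1/4


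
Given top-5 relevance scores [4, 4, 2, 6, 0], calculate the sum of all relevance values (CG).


Cumulative Gain = sum of relevance scores
Position 1: rel=4, running sum=4
Position 2: rel=4, running sum=8
Position 3: rel=2, running sum=10
Position 4: rel=6, running sum=16
Position 5: rel=0, running sum=16
CG = 16

16


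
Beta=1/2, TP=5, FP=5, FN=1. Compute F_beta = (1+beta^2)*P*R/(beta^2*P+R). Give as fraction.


P = TP/(TP+FP) = 5/10 = 1/2
R = TP/(TP+FN) = 5/6 = 5/6
beta^2 = 1/2^2 = 1/4
(1 + beta^2) = 5/4
Numerator = (1+beta^2)*P*R = 25/48
Denominator = beta^2*P + R = 1/8 + 5/6 = 23/24
F_beta = 25/46

25/46


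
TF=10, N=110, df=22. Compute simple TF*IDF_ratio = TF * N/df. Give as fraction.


TF * (N/df)
= 10 * (110/22)
= 10 * 5
= 50

50


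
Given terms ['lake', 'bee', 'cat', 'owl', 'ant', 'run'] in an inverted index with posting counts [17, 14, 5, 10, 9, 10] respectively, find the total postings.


Summing posting list sizes:
'lake': 17 postings
'bee': 14 postings
'cat': 5 postings
'owl': 10 postings
'ant': 9 postings
'run': 10 postings
Total = 17 + 14 + 5 + 10 + 9 + 10 = 65

65


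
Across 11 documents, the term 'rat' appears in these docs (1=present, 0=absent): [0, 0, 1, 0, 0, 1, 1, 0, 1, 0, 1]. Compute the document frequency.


Checking each document for 'rat':
Doc 1: absent
Doc 2: absent
Doc 3: present
Doc 4: absent
Doc 5: absent
Doc 6: present
Doc 7: present
Doc 8: absent
Doc 9: present
Doc 10: absent
Doc 11: present
df = sum of presences = 0 + 0 + 1 + 0 + 0 + 1 + 1 + 0 + 1 + 0 + 1 = 5

5


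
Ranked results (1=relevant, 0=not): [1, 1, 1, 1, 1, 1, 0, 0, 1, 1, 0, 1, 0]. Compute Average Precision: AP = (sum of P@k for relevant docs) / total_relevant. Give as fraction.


Computing P@k for each relevant position:
Position 1: relevant, P@1 = 1/1 = 1
Position 2: relevant, P@2 = 2/2 = 1
Position 3: relevant, P@3 = 3/3 = 1
Position 4: relevant, P@4 = 4/4 = 1
Position 5: relevant, P@5 = 5/5 = 1
Position 6: relevant, P@6 = 6/6 = 1
Position 7: not relevant
Position 8: not relevant
Position 9: relevant, P@9 = 7/9 = 7/9
Position 10: relevant, P@10 = 8/10 = 4/5
Position 11: not relevant
Position 12: relevant, P@12 = 9/12 = 3/4
Position 13: not relevant
Sum of P@k = 1 + 1 + 1 + 1 + 1 + 1 + 7/9 + 4/5 + 3/4 = 1499/180
AP = 1499/180 / 9 = 1499/1620

1499/1620


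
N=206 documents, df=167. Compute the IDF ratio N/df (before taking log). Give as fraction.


IDF ratio = N / df
= 206 / 167
= 206/167

206/167


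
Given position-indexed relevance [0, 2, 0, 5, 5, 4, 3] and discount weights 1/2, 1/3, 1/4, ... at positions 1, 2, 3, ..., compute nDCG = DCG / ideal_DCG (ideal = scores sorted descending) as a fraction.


Position discount weights w_i = 1/(i+1) for i=1..7:
Weights = [1/2, 1/3, 1/4, 1/5, 1/6, 1/7, 1/8]
Actual relevance: [0, 2, 0, 5, 5, 4, 3]
DCG = 0/2 + 2/3 + 0/4 + 5/5 + 5/6 + 4/7 + 3/8 = 193/56
Ideal relevance (sorted desc): [5, 5, 4, 3, 2, 0, 0]
Ideal DCG = 5/2 + 5/3 + 4/4 + 3/5 + 2/6 + 0/7 + 0/8 = 61/10
nDCG = DCG / ideal_DCG = 193/56 / 61/10 = 965/1708

965/1708


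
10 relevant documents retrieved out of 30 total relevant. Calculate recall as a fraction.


Recall = retrieved_relevant / total_relevant
= 10 / 30
= 10 / (10 + 20)
= 1/3

1/3


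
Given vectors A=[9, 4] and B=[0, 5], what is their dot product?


Dot product = sum of element-wise products
A[0]*B[0] = 9*0 = 0
A[1]*B[1] = 4*5 = 20
Sum = 0 + 20 = 20

20


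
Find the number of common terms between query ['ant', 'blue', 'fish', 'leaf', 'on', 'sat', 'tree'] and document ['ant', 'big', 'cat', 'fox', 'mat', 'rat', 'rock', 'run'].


Query terms: ['ant', 'blue', 'fish', 'leaf', 'on', 'sat', 'tree']
Document terms: ['ant', 'big', 'cat', 'fox', 'mat', 'rat', 'rock', 'run']
Common terms: ['ant']
Overlap count = 1

1


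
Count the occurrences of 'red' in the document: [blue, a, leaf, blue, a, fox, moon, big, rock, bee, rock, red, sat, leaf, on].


Document has 15 words
Scanning for 'red':
Found at positions: [11]
Count = 1

1


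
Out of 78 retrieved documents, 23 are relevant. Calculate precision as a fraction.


Precision = relevant_retrieved / total_retrieved
= 23 / 78
= 23 / (23 + 55)
= 23/78

23/78


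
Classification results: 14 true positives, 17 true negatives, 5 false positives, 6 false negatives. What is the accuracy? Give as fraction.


Accuracy = (TP + TN) / (TP + TN + FP + FN)
TP + TN = 14 + 17 = 31
Total = 14 + 17 + 5 + 6 = 42
Accuracy = 31 / 42 = 31/42

31/42


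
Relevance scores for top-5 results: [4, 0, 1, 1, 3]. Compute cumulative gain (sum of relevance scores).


Cumulative Gain = sum of relevance scores
Position 1: rel=4, running sum=4
Position 2: rel=0, running sum=4
Position 3: rel=1, running sum=5
Position 4: rel=1, running sum=6
Position 5: rel=3, running sum=9
CG = 9

9


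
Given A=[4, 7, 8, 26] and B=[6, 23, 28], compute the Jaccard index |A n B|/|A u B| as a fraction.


A intersect B = []
|A intersect B| = 0
A union B = [4, 6, 7, 8, 23, 26, 28]
|A union B| = 7
Jaccard = 0/7 = 0

0


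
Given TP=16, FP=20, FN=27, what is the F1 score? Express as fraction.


F1 = 2 * P * R / (P + R)
P = TP/(TP+FP) = 16/36 = 4/9
R = TP/(TP+FN) = 16/43 = 16/43
2 * P * R = 2 * 4/9 * 16/43 = 128/387
P + R = 4/9 + 16/43 = 316/387
F1 = 128/387 / 316/387 = 32/79

32/79


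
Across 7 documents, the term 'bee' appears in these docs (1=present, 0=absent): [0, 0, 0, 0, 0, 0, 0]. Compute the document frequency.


Checking each document for 'bee':
Doc 1: absent
Doc 2: absent
Doc 3: absent
Doc 4: absent
Doc 5: absent
Doc 6: absent
Doc 7: absent
df = sum of presences = 0 + 0 + 0 + 0 + 0 + 0 + 0 = 0

0


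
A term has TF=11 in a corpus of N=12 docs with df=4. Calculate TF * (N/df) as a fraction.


TF * (N/df)
= 11 * (12/4)
= 11 * 3
= 33

33


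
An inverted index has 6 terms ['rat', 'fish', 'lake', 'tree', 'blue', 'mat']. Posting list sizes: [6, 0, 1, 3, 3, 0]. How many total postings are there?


Summing posting list sizes:
'rat': 6 postings
'fish': 0 postings
'lake': 1 postings
'tree': 3 postings
'blue': 3 postings
'mat': 0 postings
Total = 6 + 0 + 1 + 3 + 3 + 0 = 13

13


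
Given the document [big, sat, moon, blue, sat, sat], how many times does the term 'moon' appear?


Document has 6 words
Scanning for 'moon':
Found at positions: [2]
Count = 1

1


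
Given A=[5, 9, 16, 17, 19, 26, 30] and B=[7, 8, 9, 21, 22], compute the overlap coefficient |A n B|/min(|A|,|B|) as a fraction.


A intersect B = [9]
|A intersect B| = 1
min(|A|, |B|) = min(7, 5) = 5
Overlap = 1 / 5 = 1/5

1/5


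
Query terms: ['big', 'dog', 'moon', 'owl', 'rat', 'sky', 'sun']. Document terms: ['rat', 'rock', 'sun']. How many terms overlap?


Query terms: ['big', 'dog', 'moon', 'owl', 'rat', 'sky', 'sun']
Document terms: ['rat', 'rock', 'sun']
Common terms: ['rat', 'sun']
Overlap count = 2

2


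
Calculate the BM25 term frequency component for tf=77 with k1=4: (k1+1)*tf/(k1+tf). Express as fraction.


BM25 TF component = (k1+1)*tf / (k1+tf)
k1 = 4, tf = 77
Numerator = (4+1)*77 = 385
Denominator = 4 + 77 = 81
= 385/81 = 385/81

385/81


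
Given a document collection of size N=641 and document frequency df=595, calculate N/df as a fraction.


IDF ratio = N / df
= 641 / 595
= 641/595

641/595


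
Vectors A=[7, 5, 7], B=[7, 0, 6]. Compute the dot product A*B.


Dot product = sum of element-wise products
A[0]*B[0] = 7*7 = 49
A[1]*B[1] = 5*0 = 0
A[2]*B[2] = 7*6 = 42
Sum = 49 + 0 + 42 = 91

91


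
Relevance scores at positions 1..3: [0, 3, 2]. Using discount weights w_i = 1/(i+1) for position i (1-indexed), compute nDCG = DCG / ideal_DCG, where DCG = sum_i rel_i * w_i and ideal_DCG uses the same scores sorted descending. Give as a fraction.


Position discount weights w_i = 1/(i+1) for i=1..3:
Weights = [1/2, 1/3, 1/4]
Actual relevance: [0, 3, 2]
DCG = 0/2 + 3/3 + 2/4 = 3/2
Ideal relevance (sorted desc): [3, 2, 0]
Ideal DCG = 3/2 + 2/3 + 0/4 = 13/6
nDCG = DCG / ideal_DCG = 3/2 / 13/6 = 9/13

9/13


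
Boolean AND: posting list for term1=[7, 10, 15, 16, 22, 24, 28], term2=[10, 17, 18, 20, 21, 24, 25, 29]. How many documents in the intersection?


Boolean AND: find intersection of posting lists
term1 docs: [7, 10, 15, 16, 22, 24, 28]
term2 docs: [10, 17, 18, 20, 21, 24, 25, 29]
Intersection: [10, 24]
|intersection| = 2

2


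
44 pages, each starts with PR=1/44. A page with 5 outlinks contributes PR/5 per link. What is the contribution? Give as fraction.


Initial PR = 1/44 = 1/44
Outlinks = 5
Contribution per link = PR / outlinks
= 1/44 / 5
= 1/220

1/220


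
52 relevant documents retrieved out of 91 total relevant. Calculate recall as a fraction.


Recall = retrieved_relevant / total_relevant
= 52 / 91
= 52 / (52 + 39)
= 4/7

4/7


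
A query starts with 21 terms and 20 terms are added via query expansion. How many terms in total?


Original terms: 21
Expansion terms: 20
Total = 21 + 20 = 41

41


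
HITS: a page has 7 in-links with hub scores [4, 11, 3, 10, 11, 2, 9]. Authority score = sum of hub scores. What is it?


Authority = sum of hub scores of in-linkers
In-link 1: hub score = 4
In-link 2: hub score = 11
In-link 3: hub score = 3
In-link 4: hub score = 10
In-link 5: hub score = 11
In-link 6: hub score = 2
In-link 7: hub score = 9
Authority = 4 + 11 + 3 + 10 + 11 + 2 + 9 = 50

50


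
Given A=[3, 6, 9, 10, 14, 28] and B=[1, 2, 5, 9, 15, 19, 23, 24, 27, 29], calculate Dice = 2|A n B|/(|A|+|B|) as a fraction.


A intersect B = [9]
|A intersect B| = 1
|A| = 6, |B| = 10
Dice = 2*1 / (6+10)
= 2 / 16 = 1/8

1/8


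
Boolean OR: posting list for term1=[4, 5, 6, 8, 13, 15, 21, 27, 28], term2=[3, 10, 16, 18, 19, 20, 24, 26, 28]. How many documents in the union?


Boolean OR: find union of posting lists
term1 docs: [4, 5, 6, 8, 13, 15, 21, 27, 28]
term2 docs: [3, 10, 16, 18, 19, 20, 24, 26, 28]
Union: [3, 4, 5, 6, 8, 10, 13, 15, 16, 18, 19, 20, 21, 24, 26, 27, 28]
|union| = 17

17


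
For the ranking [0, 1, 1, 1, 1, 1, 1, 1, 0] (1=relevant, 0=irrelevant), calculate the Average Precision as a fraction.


Computing P@k for each relevant position:
Position 1: not relevant
Position 2: relevant, P@2 = 1/2 = 1/2
Position 3: relevant, P@3 = 2/3 = 2/3
Position 4: relevant, P@4 = 3/4 = 3/4
Position 5: relevant, P@5 = 4/5 = 4/5
Position 6: relevant, P@6 = 5/6 = 5/6
Position 7: relevant, P@7 = 6/7 = 6/7
Position 8: relevant, P@8 = 7/8 = 7/8
Position 9: not relevant
Sum of P@k = 1/2 + 2/3 + 3/4 + 4/5 + 5/6 + 6/7 + 7/8 = 1479/280
AP = 1479/280 / 7 = 1479/1960

1479/1960


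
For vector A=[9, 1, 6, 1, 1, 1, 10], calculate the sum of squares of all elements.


|A|^2 = sum of squared components
A[0]^2 = 9^2 = 81
A[1]^2 = 1^2 = 1
A[2]^2 = 6^2 = 36
A[3]^2 = 1^2 = 1
A[4]^2 = 1^2 = 1
A[5]^2 = 1^2 = 1
A[6]^2 = 10^2 = 100
Sum = 81 + 1 + 36 + 1 + 1 + 1 + 100 = 221

221


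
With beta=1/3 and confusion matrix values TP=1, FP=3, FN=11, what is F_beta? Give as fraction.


P = TP/(TP+FP) = 1/4 = 1/4
R = TP/(TP+FN) = 1/12 = 1/12
beta^2 = 1/3^2 = 1/9
(1 + beta^2) = 10/9
Numerator = (1+beta^2)*P*R = 5/216
Denominator = beta^2*P + R = 1/36 + 1/12 = 1/9
F_beta = 5/24

5/24


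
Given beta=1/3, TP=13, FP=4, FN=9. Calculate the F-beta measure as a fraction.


P = TP/(TP+FP) = 13/17 = 13/17
R = TP/(TP+FN) = 13/22 = 13/22
beta^2 = 1/3^2 = 1/9
(1 + beta^2) = 10/9
Numerator = (1+beta^2)*P*R = 845/1683
Denominator = beta^2*P + R = 13/153 + 13/22 = 2275/3366
F_beta = 26/35

26/35


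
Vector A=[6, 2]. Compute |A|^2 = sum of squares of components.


|A|^2 = sum of squared components
A[0]^2 = 6^2 = 36
A[1]^2 = 2^2 = 4
Sum = 36 + 4 = 40

40


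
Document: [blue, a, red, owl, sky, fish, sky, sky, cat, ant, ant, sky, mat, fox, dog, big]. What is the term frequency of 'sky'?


Document has 16 words
Scanning for 'sky':
Found at positions: [4, 6, 7, 11]
Count = 4

4


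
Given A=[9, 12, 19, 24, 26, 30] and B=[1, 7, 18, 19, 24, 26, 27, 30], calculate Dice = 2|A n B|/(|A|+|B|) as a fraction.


A intersect B = [19, 24, 26, 30]
|A intersect B| = 4
|A| = 6, |B| = 8
Dice = 2*4 / (6+8)
= 8 / 14 = 4/7

4/7


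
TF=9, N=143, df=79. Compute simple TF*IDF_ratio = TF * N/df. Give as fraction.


TF * (N/df)
= 9 * (143/79)
= 9 * 143/79
= 1287/79

1287/79


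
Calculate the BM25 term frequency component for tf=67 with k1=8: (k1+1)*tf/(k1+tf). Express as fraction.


BM25 TF component = (k1+1)*tf / (k1+tf)
k1 = 8, tf = 67
Numerator = (8+1)*67 = 603
Denominator = 8 + 67 = 75
= 603/75 = 201/25

201/25


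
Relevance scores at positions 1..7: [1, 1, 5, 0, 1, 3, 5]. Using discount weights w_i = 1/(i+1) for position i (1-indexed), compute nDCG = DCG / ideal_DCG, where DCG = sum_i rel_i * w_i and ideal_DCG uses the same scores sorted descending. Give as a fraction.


Position discount weights w_i = 1/(i+1) for i=1..7:
Weights = [1/2, 1/3, 1/4, 1/5, 1/6, 1/7, 1/8]
Actual relevance: [1, 1, 5, 0, 1, 3, 5]
DCG = 1/2 + 1/3 + 5/4 + 0/5 + 1/6 + 3/7 + 5/8 = 185/56
Ideal relevance (sorted desc): [5, 5, 3, 1, 1, 1, 0]
Ideal DCG = 5/2 + 5/3 + 3/4 + 1/5 + 1/6 + 1/7 + 0/8 = 2279/420
nDCG = DCG / ideal_DCG = 185/56 / 2279/420 = 2775/4558

2775/4558


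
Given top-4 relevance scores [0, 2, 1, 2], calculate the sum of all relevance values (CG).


Cumulative Gain = sum of relevance scores
Position 1: rel=0, running sum=0
Position 2: rel=2, running sum=2
Position 3: rel=1, running sum=3
Position 4: rel=2, running sum=5
CG = 5

5


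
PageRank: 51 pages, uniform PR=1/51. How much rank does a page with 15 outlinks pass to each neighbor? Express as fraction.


Initial PR = 1/51 = 1/51
Outlinks = 15
Contribution per link = PR / outlinks
= 1/51 / 15
= 1/765

1/765


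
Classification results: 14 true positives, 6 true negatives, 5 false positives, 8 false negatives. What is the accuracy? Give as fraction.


Accuracy = (TP + TN) / (TP + TN + FP + FN)
TP + TN = 14 + 6 = 20
Total = 14 + 6 + 5 + 8 = 33
Accuracy = 20 / 33 = 20/33

20/33


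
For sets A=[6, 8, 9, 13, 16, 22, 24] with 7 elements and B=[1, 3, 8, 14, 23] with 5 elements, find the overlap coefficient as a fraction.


A intersect B = [8]
|A intersect B| = 1
min(|A|, |B|) = min(7, 5) = 5
Overlap = 1 / 5 = 1/5

1/5


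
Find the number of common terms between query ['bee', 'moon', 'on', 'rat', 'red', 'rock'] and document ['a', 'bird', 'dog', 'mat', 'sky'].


Query terms: ['bee', 'moon', 'on', 'rat', 'red', 'rock']
Document terms: ['a', 'bird', 'dog', 'mat', 'sky']
Common terms: []
Overlap count = 0

0


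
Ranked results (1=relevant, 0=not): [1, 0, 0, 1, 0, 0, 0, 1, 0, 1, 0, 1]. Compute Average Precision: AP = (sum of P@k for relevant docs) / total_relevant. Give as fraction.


Computing P@k for each relevant position:
Position 1: relevant, P@1 = 1/1 = 1
Position 2: not relevant
Position 3: not relevant
Position 4: relevant, P@4 = 2/4 = 1/2
Position 5: not relevant
Position 6: not relevant
Position 7: not relevant
Position 8: relevant, P@8 = 3/8 = 3/8
Position 9: not relevant
Position 10: relevant, P@10 = 4/10 = 2/5
Position 11: not relevant
Position 12: relevant, P@12 = 5/12 = 5/12
Sum of P@k = 1 + 1/2 + 3/8 + 2/5 + 5/12 = 323/120
AP = 323/120 / 5 = 323/600

323/600


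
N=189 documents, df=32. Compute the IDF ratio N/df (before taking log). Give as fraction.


IDF ratio = N / df
= 189 / 32
= 189/32

189/32


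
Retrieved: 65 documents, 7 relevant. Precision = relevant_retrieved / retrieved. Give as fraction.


Precision = relevant_retrieved / total_retrieved
= 7 / 65
= 7 / (7 + 58)
= 7/65

7/65


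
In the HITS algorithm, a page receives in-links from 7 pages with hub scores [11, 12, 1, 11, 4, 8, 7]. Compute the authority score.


Authority = sum of hub scores of in-linkers
In-link 1: hub score = 11
In-link 2: hub score = 12
In-link 3: hub score = 1
In-link 4: hub score = 11
In-link 5: hub score = 4
In-link 6: hub score = 8
In-link 7: hub score = 7
Authority = 11 + 12 + 1 + 11 + 4 + 8 + 7 = 54

54


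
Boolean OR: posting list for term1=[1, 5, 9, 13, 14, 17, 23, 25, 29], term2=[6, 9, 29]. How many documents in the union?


Boolean OR: find union of posting lists
term1 docs: [1, 5, 9, 13, 14, 17, 23, 25, 29]
term2 docs: [6, 9, 29]
Union: [1, 5, 6, 9, 13, 14, 17, 23, 25, 29]
|union| = 10

10


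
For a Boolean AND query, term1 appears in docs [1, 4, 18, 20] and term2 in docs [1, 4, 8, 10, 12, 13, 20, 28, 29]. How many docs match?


Boolean AND: find intersection of posting lists
term1 docs: [1, 4, 18, 20]
term2 docs: [1, 4, 8, 10, 12, 13, 20, 28, 29]
Intersection: [1, 4, 20]
|intersection| = 3

3


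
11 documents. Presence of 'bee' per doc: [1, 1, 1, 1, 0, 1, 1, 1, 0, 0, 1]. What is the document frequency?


Checking each document for 'bee':
Doc 1: present
Doc 2: present
Doc 3: present
Doc 4: present
Doc 5: absent
Doc 6: present
Doc 7: present
Doc 8: present
Doc 9: absent
Doc 10: absent
Doc 11: present
df = sum of presences = 1 + 1 + 1 + 1 + 0 + 1 + 1 + 1 + 0 + 0 + 1 = 8

8


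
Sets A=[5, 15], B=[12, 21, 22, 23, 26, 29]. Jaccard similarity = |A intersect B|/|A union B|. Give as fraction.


A intersect B = []
|A intersect B| = 0
A union B = [5, 12, 15, 21, 22, 23, 26, 29]
|A union B| = 8
Jaccard = 0/8 = 0

0


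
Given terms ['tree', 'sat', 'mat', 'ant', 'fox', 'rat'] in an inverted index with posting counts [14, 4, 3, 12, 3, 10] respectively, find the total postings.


Summing posting list sizes:
'tree': 14 postings
'sat': 4 postings
'mat': 3 postings
'ant': 12 postings
'fox': 3 postings
'rat': 10 postings
Total = 14 + 4 + 3 + 12 + 3 + 10 = 46

46


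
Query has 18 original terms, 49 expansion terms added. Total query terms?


Original terms: 18
Expansion terms: 49
Total = 18 + 49 = 67

67


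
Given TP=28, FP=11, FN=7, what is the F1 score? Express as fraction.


F1 = 2 * P * R / (P + R)
P = TP/(TP+FP) = 28/39 = 28/39
R = TP/(TP+FN) = 28/35 = 4/5
2 * P * R = 2 * 28/39 * 4/5 = 224/195
P + R = 28/39 + 4/5 = 296/195
F1 = 224/195 / 296/195 = 28/37

28/37


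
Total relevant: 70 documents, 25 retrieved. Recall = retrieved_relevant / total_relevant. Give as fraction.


Recall = retrieved_relevant / total_relevant
= 25 / 70
= 25 / (25 + 45)
= 5/14

5/14


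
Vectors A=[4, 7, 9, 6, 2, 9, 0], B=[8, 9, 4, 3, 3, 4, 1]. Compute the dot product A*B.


Dot product = sum of element-wise products
A[0]*B[0] = 4*8 = 32
A[1]*B[1] = 7*9 = 63
A[2]*B[2] = 9*4 = 36
A[3]*B[3] = 6*3 = 18
A[4]*B[4] = 2*3 = 6
A[5]*B[5] = 9*4 = 36
A[6]*B[6] = 0*1 = 0
Sum = 32 + 63 + 36 + 18 + 6 + 36 + 0 = 191

191


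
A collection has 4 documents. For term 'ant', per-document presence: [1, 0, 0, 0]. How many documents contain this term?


Checking each document for 'ant':
Doc 1: present
Doc 2: absent
Doc 3: absent
Doc 4: absent
df = sum of presences = 1 + 0 + 0 + 0 = 1

1


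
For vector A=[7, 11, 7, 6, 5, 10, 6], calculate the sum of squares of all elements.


|A|^2 = sum of squared components
A[0]^2 = 7^2 = 49
A[1]^2 = 11^2 = 121
A[2]^2 = 7^2 = 49
A[3]^2 = 6^2 = 36
A[4]^2 = 5^2 = 25
A[5]^2 = 10^2 = 100
A[6]^2 = 6^2 = 36
Sum = 49 + 121 + 49 + 36 + 25 + 100 + 36 = 416

416


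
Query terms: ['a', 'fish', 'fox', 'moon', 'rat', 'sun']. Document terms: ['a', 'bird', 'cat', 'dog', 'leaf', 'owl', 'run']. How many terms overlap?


Query terms: ['a', 'fish', 'fox', 'moon', 'rat', 'sun']
Document terms: ['a', 'bird', 'cat', 'dog', 'leaf', 'owl', 'run']
Common terms: ['a']
Overlap count = 1

1


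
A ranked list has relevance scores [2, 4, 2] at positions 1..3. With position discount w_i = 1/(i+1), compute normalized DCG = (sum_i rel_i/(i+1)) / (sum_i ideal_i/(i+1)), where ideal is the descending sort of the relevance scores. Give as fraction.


Position discount weights w_i = 1/(i+1) for i=1..3:
Weights = [1/2, 1/3, 1/4]
Actual relevance: [2, 4, 2]
DCG = 2/2 + 4/3 + 2/4 = 17/6
Ideal relevance (sorted desc): [4, 2, 2]
Ideal DCG = 4/2 + 2/3 + 2/4 = 19/6
nDCG = DCG / ideal_DCG = 17/6 / 19/6 = 17/19

17/19


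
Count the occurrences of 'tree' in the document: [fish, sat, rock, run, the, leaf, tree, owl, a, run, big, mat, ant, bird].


Document has 14 words
Scanning for 'tree':
Found at positions: [6]
Count = 1

1


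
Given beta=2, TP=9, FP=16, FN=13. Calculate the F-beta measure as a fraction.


P = TP/(TP+FP) = 9/25 = 9/25
R = TP/(TP+FN) = 9/22 = 9/22
beta^2 = 2^2 = 4
(1 + beta^2) = 5
Numerator = (1+beta^2)*P*R = 81/110
Denominator = beta^2*P + R = 36/25 + 9/22 = 1017/550
F_beta = 45/113

45/113
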